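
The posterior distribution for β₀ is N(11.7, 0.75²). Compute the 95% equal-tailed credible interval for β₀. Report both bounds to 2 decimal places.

[10.23, 13.17]

The posterior is symmetric, so the 95% equal-tailed interval is β₀ = 11.7 ± z·0.75 with z = 1.960.
Half-width: 1.960 × 0.75 = 1.47.
11.7 − 1.47 = 10.23; 11.7 + 1.47 = 13.17.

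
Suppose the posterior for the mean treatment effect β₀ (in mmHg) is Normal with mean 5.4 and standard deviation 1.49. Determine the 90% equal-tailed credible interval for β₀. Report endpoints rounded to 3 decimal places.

The posterior is symmetric, so the 90% equal-tailed interval is β₀ = 5.4 ± z·1.49 with z = 1.645.
Half-width: 1.645 × 1.49 = 2.451.
5.4 − 2.451 = 2.949; 5.4 + 2.451 = 7.851.

[2.949, 7.851]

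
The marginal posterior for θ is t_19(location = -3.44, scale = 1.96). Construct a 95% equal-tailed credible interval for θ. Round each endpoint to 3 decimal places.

[-7.542, 0.662]

The t_19 distribution is symmetric; the 95% interval is -3.44 ± t·1.96 with t_{0.975,19} = 2.093.
Half-width: 2.093 × 1.96 = 4.102.
-3.44 − 4.102 = -7.542; -3.44 + 4.102 = 0.662.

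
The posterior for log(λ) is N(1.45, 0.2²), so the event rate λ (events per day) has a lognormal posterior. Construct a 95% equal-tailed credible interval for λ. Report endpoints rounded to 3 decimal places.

[2.881, 6.309]

On the log scale the 95% interval is 1.45 ± 1.960 × 0.2 = [1.0580, 1.8420].
Exponentiate: [e^1.0580, e^1.8420] = [2.881, 6.309].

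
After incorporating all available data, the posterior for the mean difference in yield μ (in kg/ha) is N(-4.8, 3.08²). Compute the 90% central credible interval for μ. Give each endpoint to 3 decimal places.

The posterior is symmetric, so the 90% equal-tailed interval is μ = -4.8 ± z·3.08 with z = 1.645.
Half-width: 1.645 × 3.08 = 5.066.
-4.8 − 5.066 = -9.866; -4.8 + 5.066 = 0.266.

[-9.866, 0.266]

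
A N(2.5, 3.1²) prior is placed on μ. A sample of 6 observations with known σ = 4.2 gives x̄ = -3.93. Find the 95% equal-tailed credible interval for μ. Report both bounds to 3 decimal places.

[-5.364, 0.517]

Posterior precision = 1/3.1² + 6/4.2² = 0.1041 + 0.3401 = 0.4442, so posterior SD = 1.5004.
Posterior mean = (2.5/3.1² + 6·-3.93/4.2²) / 0.4442 = -2.4237.
Interval: -2.4237 ± 1.960 × 1.5004 → [-5.364, 0.517].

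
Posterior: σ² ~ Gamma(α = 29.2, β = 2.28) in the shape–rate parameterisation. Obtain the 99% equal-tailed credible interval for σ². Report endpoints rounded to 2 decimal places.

[7.52, 19.73]

Posterior: Gamma(shape 29.2, rate 2.28).
Equal-tailed 99% interval: Gamma(29.2, 2.28) quantiles at 0.005 and 0.995.
Posterior mean ≈ 12.81, SD ≈ 2.37; a Normal approximation gives roughly [6.70, 18.91].
Exact: lower = 7.52; upper = 19.73.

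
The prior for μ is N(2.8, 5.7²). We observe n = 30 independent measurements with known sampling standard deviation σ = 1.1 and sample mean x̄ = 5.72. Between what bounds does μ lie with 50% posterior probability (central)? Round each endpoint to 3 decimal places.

Posterior precision = 1/5.7² + 30/1.1² = 0.0308 + 24.7934 = 24.8242, so posterior SD = 0.2007.
Posterior mean = (2.8/5.7² + 30·5.72/1.1²) / 24.8242 = 5.7164.
Interval: 5.7164 ± 0.674 × 0.2007 → [5.581, 5.852].

[5.581, 5.852]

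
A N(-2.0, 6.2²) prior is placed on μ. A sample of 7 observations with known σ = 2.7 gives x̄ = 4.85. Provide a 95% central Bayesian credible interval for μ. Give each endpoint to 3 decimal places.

[2.696, 6.643]

Posterior precision = 1/6.2² + 7/2.7² = 0.0260 + 0.9602 = 0.9862, so posterior SD = 1.0070.
Posterior mean = (-2.0/6.2² + 7·4.85/2.7²) / 0.9862 = 4.6693.
Interval: 4.6693 ± 1.960 × 1.0070 → [2.696, 6.643].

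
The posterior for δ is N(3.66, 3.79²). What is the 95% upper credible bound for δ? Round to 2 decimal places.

Need U with P(δ ≤ U) = 0.95: U = 3.66 + z_{0.05}·3.79.
z = 1.645; U = 3.66 + 1.645 × 3.79 = 9.89.

9.89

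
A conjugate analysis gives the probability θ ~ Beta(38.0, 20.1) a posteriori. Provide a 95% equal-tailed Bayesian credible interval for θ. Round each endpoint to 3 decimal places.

Posterior: Beta(38.0, 20.1).
Equal-tailed 95% interval: the 0.025 and 0.975 quantiles of Beta(38.0, 20.1).
Posterior mean ≈ 0.654, SD ≈ 0.062; a Normal approximation gives roughly [0.533, 0.775].
Exact: F⁻¹(0.025) = 0.528; F⁻¹(0.975) = 0.770.

[0.528, 0.770]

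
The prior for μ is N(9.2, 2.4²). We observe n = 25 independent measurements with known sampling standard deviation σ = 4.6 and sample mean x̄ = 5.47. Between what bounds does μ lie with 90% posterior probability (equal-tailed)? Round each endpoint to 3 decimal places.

[4.535, 7.361]

Posterior precision = 1/2.4² + 25/4.6² = 0.1736 + 1.1815 = 1.3551, so posterior SD = 0.8590.
Posterior mean = (9.2/2.4² + 25·5.47/4.6²) / 1.3551 = 5.9479.
Interval: 5.9479 ± 1.645 × 0.8590 → [4.535, 7.361].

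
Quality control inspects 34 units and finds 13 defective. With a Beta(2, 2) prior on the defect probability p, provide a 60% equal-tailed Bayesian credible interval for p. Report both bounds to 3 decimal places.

Posterior: Beta(2+13, 2+21) = Beta(15, 23).
Equal-tailed 60% interval: the 0.2 and 0.8 quantiles of Beta(15, 23).
Posterior mean ≈ 0.395, SD ≈ 0.078; a Normal approximation gives roughly [0.329, 0.461].
Exact: F⁻¹(0.2) = 0.327; F⁻¹(0.8) = 0.461.

[0.327, 0.461]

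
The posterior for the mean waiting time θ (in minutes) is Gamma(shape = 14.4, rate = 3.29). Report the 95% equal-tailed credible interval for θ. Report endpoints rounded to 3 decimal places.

[2.416, 6.910]

Posterior: Gamma(shape 14.4, rate 3.29).
Equal-tailed 95% interval: Gamma(14.4, 3.29) quantiles at 0.025 and 0.975.
Posterior mean ≈ 4.377, SD ≈ 1.153; a Normal approximation gives roughly [2.116, 6.638].
Exact: lower = 2.416; upper = 6.910.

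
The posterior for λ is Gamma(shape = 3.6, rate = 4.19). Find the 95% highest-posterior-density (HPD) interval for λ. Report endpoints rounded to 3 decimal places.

The posterior is unimodal and skewed, so the HPD interval has equal density at both endpoints and is the shortest 95% interval.
Solving f(0.128) = f(1.751) with F(1.751) − F(0.128) = 0.95 gives [0.128, 1.751].
For comparison, the equal-tailed interval is [0.213, 1.948]; the HPD is narrower and shifted toward the mode.

[0.128, 1.751]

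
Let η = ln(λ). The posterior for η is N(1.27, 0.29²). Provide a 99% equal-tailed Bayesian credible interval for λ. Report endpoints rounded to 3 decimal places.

On the log scale the 99% interval is 1.27 ± 2.576 × 0.29 = [0.5230, 2.0170].
Exponentiate: [e^0.5230, e^2.0170] = [1.687, 7.516].

[1.687, 7.516]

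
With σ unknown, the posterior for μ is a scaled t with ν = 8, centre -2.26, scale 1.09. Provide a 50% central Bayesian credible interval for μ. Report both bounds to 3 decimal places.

The t_8 distribution is symmetric; the 50% interval is -2.26 ± t·1.09 with t_{0.75,8} = 0.706.
Half-width: 0.706 × 1.09 = 0.770.
-2.26 − 0.770 = -3.030; -2.26 + 0.770 = -1.490.

[-3.030, -1.490]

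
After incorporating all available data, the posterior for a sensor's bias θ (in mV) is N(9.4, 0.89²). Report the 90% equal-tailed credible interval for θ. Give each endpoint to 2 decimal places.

[7.94, 10.86]

The posterior is symmetric, so the 90% equal-tailed interval is θ = 9.4 ± z·0.89 with z = 1.645.
Half-width: 1.645 × 0.89 = 1.46.
9.4 − 1.46 = 7.94; 9.4 + 1.46 = 10.86.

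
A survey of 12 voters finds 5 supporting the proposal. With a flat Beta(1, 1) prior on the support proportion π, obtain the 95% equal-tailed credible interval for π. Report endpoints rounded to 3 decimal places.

Posterior: Beta(1+5, 1+7) = Beta(6, 8).
Equal-tailed 95% interval: the 0.025 and 0.975 quantiles of Beta(6, 8).
Posterior mean ≈ 0.429, SD ≈ 0.128; a Normal approximation gives roughly [0.178, 0.679].
Exact: F⁻¹(0.025) = 0.192; F⁻¹(0.975) = 0.684.

[0.192, 0.684]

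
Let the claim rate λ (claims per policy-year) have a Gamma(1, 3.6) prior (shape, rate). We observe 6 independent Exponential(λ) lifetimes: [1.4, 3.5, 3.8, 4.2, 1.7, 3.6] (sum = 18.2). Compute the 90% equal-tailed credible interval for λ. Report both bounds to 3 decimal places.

Posterior: Gamma(1+6, 3.6+18.2) = Gamma(7, 21.8) (shape, rate).
Equal-tailed 90% interval: Gamma(7, 21.8) quantiles at 0.05 and 0.95.
Posterior mean ≈ 0.321, SD ≈ 0.121; a Normal approximation gives roughly [0.121, 0.521].
Exact: lower = 0.151; upper = 0.543.

[0.151, 0.543]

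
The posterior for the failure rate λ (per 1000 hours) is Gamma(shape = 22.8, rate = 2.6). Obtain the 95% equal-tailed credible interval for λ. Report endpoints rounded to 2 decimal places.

Posterior: Gamma(shape 22.8, rate 2.6).
Equal-tailed 95% interval: Gamma(22.8, 2.6) quantiles at 0.025 and 0.975.
Posterior mean ≈ 8.77, SD ≈ 1.84; a Normal approximation gives roughly [5.17, 12.37].
Exact: lower = 5.55; upper = 12.72.

[5.55, 12.72]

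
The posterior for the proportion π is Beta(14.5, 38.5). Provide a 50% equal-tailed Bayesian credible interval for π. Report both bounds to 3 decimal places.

[0.231, 0.313]

Posterior: Beta(14.5, 38.5).
Equal-tailed 50% interval: the 0.25 and 0.75 quantiles of Beta(14.5, 38.5).
Posterior mean ≈ 0.274, SD ≈ 0.061; a Normal approximation gives roughly [0.233, 0.315].
Exact: F⁻¹(0.25) = 0.231; F⁻¹(0.75) = 0.313.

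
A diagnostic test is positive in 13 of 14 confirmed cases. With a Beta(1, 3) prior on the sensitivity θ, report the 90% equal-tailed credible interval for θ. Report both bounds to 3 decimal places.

Posterior: Beta(1+13, 3+1) = Beta(14, 4).
Equal-tailed 90% interval: the 0.05 and 0.95 quantiles of Beta(14, 4).
Posterior mean ≈ 0.778, SD ≈ 0.095; a Normal approximation gives roughly [0.621, 0.935].
Exact: F⁻¹(0.05) = 0.604; F⁻¹(0.95) = 0.915.

[0.604, 0.915]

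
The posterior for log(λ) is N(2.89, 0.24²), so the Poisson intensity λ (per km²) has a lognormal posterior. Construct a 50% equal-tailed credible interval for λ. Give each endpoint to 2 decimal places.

[15.30, 21.16]

On the log scale the 50% interval is 2.89 ± 0.674 × 0.24 = [2.7281, 3.0519].
Exponentiate: [e^2.7281, e^3.0519] = [15.30, 21.16].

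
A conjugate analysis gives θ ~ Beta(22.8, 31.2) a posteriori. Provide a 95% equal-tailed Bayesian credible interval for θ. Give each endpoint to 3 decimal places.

[0.295, 0.555]

Posterior: Beta(22.8, 31.2).
Equal-tailed 95% interval: the 0.025 and 0.975 quantiles of Beta(22.8, 31.2).
Posterior mean ≈ 0.422, SD ≈ 0.067; a Normal approximation gives roughly [0.292, 0.553].
Exact: F⁻¹(0.025) = 0.295; F⁻¹(0.975) = 0.555.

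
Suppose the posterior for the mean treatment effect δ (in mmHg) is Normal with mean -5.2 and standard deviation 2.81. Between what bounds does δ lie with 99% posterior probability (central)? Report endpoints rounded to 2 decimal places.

The posterior is symmetric, so the 99% equal-tailed interval is δ = -5.2 ± z·2.81 with z = 2.576.
Half-width: 2.576 × 2.81 = 7.24.
-5.2 − 7.24 = -12.44; -5.2 + 7.24 = 2.04.

[-12.44, 2.04]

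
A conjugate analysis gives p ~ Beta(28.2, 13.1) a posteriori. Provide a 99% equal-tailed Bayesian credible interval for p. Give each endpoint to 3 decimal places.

Posterior: Beta(28.2, 13.1).
Equal-tailed 99% interval: the 0.005 and 0.995 quantiles of Beta(28.2, 13.1).
Posterior mean ≈ 0.683, SD ≈ 0.072; a Normal approximation gives roughly [0.498, 0.867].
Exact: F⁻¹(0.005) = 0.486; F⁻¹(0.995) = 0.847.

[0.486, 0.847]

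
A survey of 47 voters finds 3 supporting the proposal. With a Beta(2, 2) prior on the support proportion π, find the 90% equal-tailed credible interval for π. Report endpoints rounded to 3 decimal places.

Posterior: Beta(2+3, 2+44) = Beta(5, 46).
Equal-tailed 90% interval: the 0.05 and 0.95 quantiles of Beta(5, 46).
Posterior mean ≈ 0.098, SD ≈ 0.041; a Normal approximation gives roughly [0.030, 0.166].
Exact: F⁻¹(0.05) = 0.040; F⁻¹(0.95) = 0.174.

[0.040, 0.174]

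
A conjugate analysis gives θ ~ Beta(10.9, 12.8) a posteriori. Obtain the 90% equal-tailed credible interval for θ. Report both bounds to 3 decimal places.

Posterior: Beta(10.9, 12.8).
Equal-tailed 90% interval: the 0.05 and 0.95 quantiles of Beta(10.9, 12.8).
Posterior mean ≈ 0.460, SD ≈ 0.100; a Normal approximation gives roughly [0.295, 0.625].
Exact: F⁻¹(0.05) = 0.297; F⁻¹(0.95) = 0.627.

[0.297, 0.627]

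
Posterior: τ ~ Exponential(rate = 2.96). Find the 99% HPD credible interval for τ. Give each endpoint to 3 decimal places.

[0.000, 1.556]

The exponential density is strictly decreasing on [0, ∞), so the HPD interval is anchored at 0: [0, q] with P(τ ≤ q) = 0.99.
q = −ln(1 − 0.99) / 2.96 = 4.6052 / 2.96 = 1.556.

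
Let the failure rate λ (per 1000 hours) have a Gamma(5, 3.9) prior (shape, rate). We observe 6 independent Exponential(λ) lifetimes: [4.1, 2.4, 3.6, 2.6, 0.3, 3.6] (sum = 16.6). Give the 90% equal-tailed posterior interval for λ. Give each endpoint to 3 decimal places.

Posterior: Gamma(5+6, 3.9+16.6) = Gamma(11, 20.5) (shape, rate).
Equal-tailed 90% interval: Gamma(11, 20.5) quantiles at 0.05 and 0.95.
Posterior mean ≈ 0.537, SD ≈ 0.162; a Normal approximation gives roughly [0.270, 0.803].
Exact: lower = 0.301; upper = 0.827.

[0.301, 0.827]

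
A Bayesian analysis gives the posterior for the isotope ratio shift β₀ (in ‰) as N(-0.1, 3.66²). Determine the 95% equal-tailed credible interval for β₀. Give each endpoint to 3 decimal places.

The posterior is symmetric, so the 95% equal-tailed interval is β₀ = -0.1 ± z·3.66 with z = 1.960.
Half-width: 1.960 × 3.66 = 7.173.
-0.1 − 7.173 = -7.273; -0.1 + 7.173 = 7.073.

[-7.273, 7.073]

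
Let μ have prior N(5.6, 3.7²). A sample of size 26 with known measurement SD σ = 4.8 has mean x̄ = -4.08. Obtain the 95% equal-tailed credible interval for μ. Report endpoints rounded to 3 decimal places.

Posterior precision = 1/3.7² + 26/4.8² = 0.0730 + 1.1285 = 1.2015, so posterior SD = 0.9123.
Posterior mean = (5.6/3.7² + 26·-4.08/4.8²) / 1.2015 = -3.4915.
Interval: -3.4915 ± 1.960 × 0.9123 → [-5.280, -1.703].

[-5.280, -1.703]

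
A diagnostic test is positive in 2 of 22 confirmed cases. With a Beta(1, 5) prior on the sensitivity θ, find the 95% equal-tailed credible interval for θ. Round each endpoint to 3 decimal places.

Posterior: Beta(1+2, 5+20) = Beta(3, 25).
Equal-tailed 95% interval: the 0.025 and 0.975 quantiles of Beta(3, 25).
Posterior mean ≈ 0.107, SD ≈ 0.057; a Normal approximation gives roughly [-0.005, 0.220].
Exact: F⁻¹(0.025) = 0.024; F⁻¹(0.975) = 0.243.

[0.024, 0.243]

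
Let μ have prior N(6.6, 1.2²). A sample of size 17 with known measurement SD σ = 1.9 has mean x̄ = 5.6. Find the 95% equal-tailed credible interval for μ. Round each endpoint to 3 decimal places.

[4.885, 6.572]

Posterior precision = 1/1.2² + 17/1.9² = 0.6944 + 4.7091 = 5.4036, so posterior SD = 0.4302.
Posterior mean = (6.6/1.2² + 17·5.6/1.9²) / 5.4036 = 5.7285.
Interval: 5.7285 ± 1.960 × 0.4302 → [4.885, 6.572].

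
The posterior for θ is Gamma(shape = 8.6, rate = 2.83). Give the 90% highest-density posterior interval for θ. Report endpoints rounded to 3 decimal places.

[1.374, 4.646]

The posterior is unimodal and skewed, so the HPD interval has equal density at both endpoints and is the shortest 90% interval.
Solving f(1.374) = f(4.646) with F(4.646) − F(1.374) = 0.90 gives [1.374, 4.646].
For comparison, the equal-tailed interval is [1.557, 4.919]; the HPD is narrower and shifted toward the mode.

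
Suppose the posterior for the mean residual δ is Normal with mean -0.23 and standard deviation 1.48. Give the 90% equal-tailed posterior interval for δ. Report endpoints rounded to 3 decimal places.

The posterior is symmetric, so the 90% equal-tailed interval is δ = -0.23 ± z·1.48 with z = 1.645.
Half-width: 1.645 × 1.48 = 2.434.
-0.23 − 2.434 = -2.664; -0.23 + 2.434 = 2.204.

[-2.664, 2.204]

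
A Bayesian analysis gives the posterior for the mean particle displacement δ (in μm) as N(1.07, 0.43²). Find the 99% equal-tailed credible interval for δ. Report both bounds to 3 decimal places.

The posterior is symmetric, so the 99% equal-tailed interval is δ = 1.07 ± z·0.43 with z = 2.576.
Half-width: 2.576 × 0.43 = 1.108.
1.07 − 1.108 = -0.038; 1.07 + 1.108 = 2.178.

[-0.038, 2.178]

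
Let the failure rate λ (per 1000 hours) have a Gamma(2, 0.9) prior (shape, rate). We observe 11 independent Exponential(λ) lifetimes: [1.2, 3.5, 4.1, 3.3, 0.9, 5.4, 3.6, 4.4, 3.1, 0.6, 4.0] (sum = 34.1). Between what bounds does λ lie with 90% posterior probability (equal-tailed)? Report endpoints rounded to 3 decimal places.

[0.220, 0.556]

Posterior: Gamma(2+11, 0.9+34.1) = Gamma(13, 35.0) (shape, rate).
Equal-tailed 90% interval: Gamma(13, 35.0) quantiles at 0.05 and 0.95.
Posterior mean ≈ 0.371, SD ≈ 0.103; a Normal approximation gives roughly [0.202, 0.541].
Exact: lower = 0.220; upper = 0.556.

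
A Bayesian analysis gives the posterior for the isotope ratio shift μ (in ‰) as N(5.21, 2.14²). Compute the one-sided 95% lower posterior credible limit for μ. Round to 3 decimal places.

1.690

Need L with P(μ ≥ L) = 0.95: L = 5.21 − z_{0.05}·2.14.
z = 1.645; L = 5.21 − 1.645 × 2.14 = 1.690.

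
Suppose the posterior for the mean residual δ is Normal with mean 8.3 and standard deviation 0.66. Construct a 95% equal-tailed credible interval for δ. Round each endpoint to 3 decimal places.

[7.006, 9.594]

The posterior is symmetric, so the 95% equal-tailed interval is δ = 8.3 ± z·0.66 with z = 1.960.
Half-width: 1.960 × 0.66 = 1.294.
8.3 − 1.294 = 7.006; 8.3 + 1.294 = 9.594.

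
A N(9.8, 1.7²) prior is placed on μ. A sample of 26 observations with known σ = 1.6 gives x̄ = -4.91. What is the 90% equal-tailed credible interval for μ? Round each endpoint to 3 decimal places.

[-4.933, -3.918]

Posterior precision = 1/1.7² + 26/1.6² = 0.3460 + 10.1562 = 10.5023, so posterior SD = 0.3086.
Posterior mean = (9.8/1.7² + 26·-4.91/1.6²) / 10.5023 = -4.4253.
Interval: -4.4253 ± 1.645 × 0.3086 → [-4.933, -3.918].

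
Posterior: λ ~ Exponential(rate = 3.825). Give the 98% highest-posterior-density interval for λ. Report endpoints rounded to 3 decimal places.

The exponential density is strictly decreasing on [0, ∞), so the HPD interval is anchored at 0: [0, q] with P(λ ≤ q) = 0.98.
q = −ln(1 − 0.98) / 3.825 = 3.9120 / 3.825 = 1.023.

[0.000, 1.023]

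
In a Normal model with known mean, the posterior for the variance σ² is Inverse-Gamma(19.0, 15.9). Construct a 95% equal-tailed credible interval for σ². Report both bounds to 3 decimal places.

Inverse-Gamma(19.0, 15.9) quantiles: F⁻¹(0.025) and F⁻¹(0.975).
Equivalently, 1/σ² ~ Gamma(19.0, rate = 15.9); invert its 0.975 and 0.025 quantiles.
Posterior mean ≈ 0.883, SD ≈ 0.214; a Normal approximation gives roughly [0.463, 1.303].
Exact: lower = 0.559; upper = 1.390.

[0.559, 1.390]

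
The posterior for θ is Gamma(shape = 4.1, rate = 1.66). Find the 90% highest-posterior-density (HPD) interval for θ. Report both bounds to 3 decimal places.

[0.597, 4.271]

The posterior is unimodal and skewed, so the HPD interval has equal density at both endpoints and is the shortest 90% interval.
Solving f(0.597) = f(4.271) with F(4.271) − F(0.597) = 0.90 gives [0.597, 4.271].
For comparison, the equal-tailed interval is [0.858, 4.757]; the HPD is narrower and shifted toward the mode.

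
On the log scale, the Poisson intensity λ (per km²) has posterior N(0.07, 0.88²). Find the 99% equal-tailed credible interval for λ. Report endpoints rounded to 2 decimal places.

On the log scale the 99% interval is 0.07 ± 2.576 × 0.88 = [-2.1967, 2.3367].
Exponentiate: [e^-2.1967, e^2.3367] = [0.11, 10.35].

[0.11, 10.35]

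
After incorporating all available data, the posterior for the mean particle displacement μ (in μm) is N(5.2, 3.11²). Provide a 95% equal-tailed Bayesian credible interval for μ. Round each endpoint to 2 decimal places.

[-0.90, 11.30]

The posterior is symmetric, so the 95% equal-tailed interval is μ = 5.2 ± z·3.11 with z = 1.960.
Half-width: 1.960 × 3.11 = 6.10.
5.2 − 6.10 = -0.90; 5.2 + 6.10 = 11.30.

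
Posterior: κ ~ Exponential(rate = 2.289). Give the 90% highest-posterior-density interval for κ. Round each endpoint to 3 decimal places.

[0.000, 1.006]

The exponential density is strictly decreasing on [0, ∞), so the HPD interval is anchored at 0: [0, q] with P(κ ≤ q) = 0.90.
q = −ln(1 − 0.90) / 2.289 = 2.3026 / 2.289 = 1.006.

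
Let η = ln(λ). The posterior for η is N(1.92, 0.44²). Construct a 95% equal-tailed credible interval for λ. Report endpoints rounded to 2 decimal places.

[2.88, 16.16]

On the log scale the 95% interval is 1.92 ± 1.960 × 0.44 = [1.0576, 2.7824].
Exponentiate: [e^1.0576, e^2.7824] = [2.88, 16.16].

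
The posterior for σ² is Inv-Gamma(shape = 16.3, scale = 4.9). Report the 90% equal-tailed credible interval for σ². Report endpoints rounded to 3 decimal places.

Inverse-Gamma(16.3, 4.9) quantiles: F⁻¹(0.05) and F⁻¹(0.95).
Equivalently, 1/σ² ~ Gamma(16.3, rate = 4.9); invert its 0.95 and 0.05 quantiles.
Posterior mean ≈ 0.320, SD ≈ 0.085; a Normal approximation gives roughly [0.181, 0.460].
Exact: lower = 0.209; upper = 0.477.

[0.209, 0.477]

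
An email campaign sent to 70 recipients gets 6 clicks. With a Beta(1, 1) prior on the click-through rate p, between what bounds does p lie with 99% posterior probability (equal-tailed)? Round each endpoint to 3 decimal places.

[0.030, 0.206]

Posterior: Beta(1+6, 1+64) = Beta(7, 65).
Equal-tailed 99% interval: the 0.005 and 0.995 quantiles of Beta(7, 65).
Posterior mean ≈ 0.097, SD ≈ 0.035; a Normal approximation gives roughly [0.008, 0.187].
Exact: F⁻¹(0.005) = 0.030; F⁻¹(0.995) = 0.206.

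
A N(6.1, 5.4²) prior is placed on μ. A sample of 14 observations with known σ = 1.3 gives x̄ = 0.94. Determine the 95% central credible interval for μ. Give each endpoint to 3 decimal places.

Posterior precision = 1/5.4² + 14/1.3² = 0.0343 + 8.2840 = 8.3183, so posterior SD = 0.3467.
Posterior mean = (6.1/5.4² + 14·0.94/1.3²) / 8.3183 = 0.9613.
Interval: 0.9613 ± 1.960 × 0.3467 → [0.282, 1.641].

[0.282, 1.641]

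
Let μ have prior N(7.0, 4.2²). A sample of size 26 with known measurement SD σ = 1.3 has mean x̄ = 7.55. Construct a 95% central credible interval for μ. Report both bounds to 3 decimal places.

[7.049, 8.047]

Posterior precision = 1/4.2² + 26/1.3² = 0.0567 + 15.3846 = 15.4413, so posterior SD = 0.2545.
Posterior mean = (7.0/4.2² + 26·7.55/1.3²) / 15.4413 = 7.5480.
Interval: 7.5480 ± 1.960 × 0.2545 → [7.049, 8.047].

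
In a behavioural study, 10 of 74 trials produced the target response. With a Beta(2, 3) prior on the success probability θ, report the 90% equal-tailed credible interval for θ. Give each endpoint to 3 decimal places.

[0.091, 0.223]

Posterior: Beta(2+10, 3+64) = Beta(12, 67).
Equal-tailed 90% interval: the 0.05 and 0.95 quantiles of Beta(12, 67).
Posterior mean ≈ 0.152, SD ≈ 0.040; a Normal approximation gives roughly [0.086, 0.218].
Exact: F⁻¹(0.05) = 0.091; F⁻¹(0.95) = 0.223.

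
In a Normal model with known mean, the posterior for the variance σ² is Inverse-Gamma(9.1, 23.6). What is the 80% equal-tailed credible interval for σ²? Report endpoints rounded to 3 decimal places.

[1.799, 4.282]

Inverse-Gamma(9.1, 23.6) quantiles: F⁻¹(0.1) and F⁻¹(0.9).
Equivalently, 1/σ² ~ Gamma(9.1, rate = 23.6); invert its 0.9 and 0.1 quantiles.
Posterior mean ≈ 2.914, SD ≈ 1.093; a Normal approximation gives roughly [1.512, 4.315].
Exact: lower = 1.799; upper = 4.282.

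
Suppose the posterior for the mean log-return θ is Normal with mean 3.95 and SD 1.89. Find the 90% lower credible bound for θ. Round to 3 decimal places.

1.528

Need L with P(θ ≥ L) = 0.90: L = 3.95 − z_{0.1}·1.89.
z = 1.282; L = 3.95 − 1.282 × 1.89 = 1.528.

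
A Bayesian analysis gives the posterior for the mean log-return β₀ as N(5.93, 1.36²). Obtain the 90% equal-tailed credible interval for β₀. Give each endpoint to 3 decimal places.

[3.693, 8.167]

The posterior is symmetric, so the 90% equal-tailed interval is β₀ = 5.93 ± z·1.36 with z = 1.645.
Half-width: 1.645 × 1.36 = 2.237.
5.93 − 2.237 = 3.693; 5.93 + 2.237 = 8.167.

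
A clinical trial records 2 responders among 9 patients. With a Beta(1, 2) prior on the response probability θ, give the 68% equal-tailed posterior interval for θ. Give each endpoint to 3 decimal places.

Posterior: Beta(1+2, 2+7) = Beta(3, 9).
Equal-tailed 68% interval: the 0.16 and 0.84 quantiles of Beta(3, 9).
Posterior mean ≈ 0.250, SD ≈ 0.120; a Normal approximation gives roughly [0.131, 0.369].
Exact: F⁻¹(0.16) = 0.129; F⁻¹(0.84) = 0.372.

[0.129, 0.372]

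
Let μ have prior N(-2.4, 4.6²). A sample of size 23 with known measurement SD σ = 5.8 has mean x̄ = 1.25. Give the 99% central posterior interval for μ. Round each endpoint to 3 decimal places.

Posterior precision = 1/4.6² + 23/5.8² = 0.0473 + 0.6837 = 0.7310, so posterior SD = 1.1696.
Posterior mean = (-2.4/4.6² + 23·1.25/5.8²) / 0.7310 = 1.0140.
Interval: 1.0140 ± 2.576 × 1.1696 → [-1.999, 4.027].

[-1.999, 4.027]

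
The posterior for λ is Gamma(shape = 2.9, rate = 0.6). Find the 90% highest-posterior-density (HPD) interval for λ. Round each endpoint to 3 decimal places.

[0.663, 8.881]

The posterior is unimodal and skewed, so the HPD interval has equal density at both endpoints and is the shortest 90% interval.
Solving f(0.663) = f(8.881) with F(8.881) − F(0.663) = 0.90 gives [0.663, 8.881].
For comparison, the equal-tailed interval is [1.278, 10.243]; the HPD is narrower and shifted toward the mode.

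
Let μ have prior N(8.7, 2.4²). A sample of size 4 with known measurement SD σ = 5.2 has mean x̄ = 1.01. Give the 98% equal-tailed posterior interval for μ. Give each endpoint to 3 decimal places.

Posterior precision = 1/2.4² + 4/5.2² = 0.1736 + 0.1479 = 0.3215, so posterior SD = 1.7635.
Posterior mean = (8.7/2.4² + 4·1.01/5.2²) / 0.3215 = 5.1621.
Interval: 5.1621 ± 2.326 × 1.7635 → [1.060, 9.265].

[1.060, 9.265]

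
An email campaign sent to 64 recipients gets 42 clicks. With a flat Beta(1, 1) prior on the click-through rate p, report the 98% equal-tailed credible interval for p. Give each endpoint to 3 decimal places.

[0.511, 0.779]

Posterior: Beta(1+42, 1+22) = Beta(43, 23).
Equal-tailed 98% interval: the 0.01 and 0.99 quantiles of Beta(43, 23).
Posterior mean ≈ 0.652, SD ≈ 0.058; a Normal approximation gives roughly [0.516, 0.787].
Exact: F⁻¹(0.01) = 0.511; F⁻¹(0.99) = 0.779.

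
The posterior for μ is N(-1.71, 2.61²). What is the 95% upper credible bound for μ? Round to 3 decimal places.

Need U with P(μ ≤ U) = 0.95: U = -1.71 + z_{0.05}·2.61.
z = 1.645; U = -1.71 + 1.645 × 2.61 = 2.583.

2.583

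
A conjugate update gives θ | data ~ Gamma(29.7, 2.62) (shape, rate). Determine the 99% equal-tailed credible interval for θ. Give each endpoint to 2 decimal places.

Posterior: Gamma(shape 29.7, rate 2.62).
Equal-tailed 99% interval: Gamma(29.7, 2.62) quantiles at 0.005 and 0.995.
Posterior mean ≈ 11.34, SD ≈ 2.08; a Normal approximation gives roughly [5.98, 16.69].
Exact: lower = 6.69; upper = 17.41.

[6.69, 17.41]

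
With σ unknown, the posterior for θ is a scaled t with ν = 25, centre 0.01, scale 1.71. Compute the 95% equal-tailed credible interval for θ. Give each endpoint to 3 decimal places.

[-3.512, 3.532]

The t_25 distribution is symmetric; the 95% interval is 0.01 ± t·1.71 with t_{0.975,25} = 2.060.
Half-width: 2.060 × 1.71 = 3.522.
0.01 − 3.522 = -3.512; 0.01 + 3.522 = 3.532.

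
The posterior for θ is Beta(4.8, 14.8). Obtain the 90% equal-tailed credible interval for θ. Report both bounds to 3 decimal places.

Posterior: Beta(4.8, 14.8).
Equal-tailed 90% interval: the 0.05 and 0.95 quantiles of Beta(4.8, 14.8).
Posterior mean ≈ 0.245, SD ≈ 0.095; a Normal approximation gives roughly [0.089, 0.401].
Exact: F⁻¹(0.05) = 0.105; F⁻¹(0.95) = 0.415.

[0.105, 0.415]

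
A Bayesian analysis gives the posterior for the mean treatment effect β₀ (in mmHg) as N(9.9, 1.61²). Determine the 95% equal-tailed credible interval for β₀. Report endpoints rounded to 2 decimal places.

The posterior is symmetric, so the 95% equal-tailed interval is β₀ = 9.9 ± z·1.61 with z = 1.960.
Half-width: 1.960 × 1.61 = 3.16.
9.9 − 3.16 = 6.74; 9.9 + 3.16 = 13.06.

[6.74, 13.06]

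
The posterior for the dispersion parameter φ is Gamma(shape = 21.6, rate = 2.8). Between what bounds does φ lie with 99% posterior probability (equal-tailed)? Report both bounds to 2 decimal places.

Posterior: Gamma(shape 21.6, rate 2.8).
Equal-tailed 99% interval: Gamma(21.6, 2.8) quantiles at 0.005 and 0.995.
Posterior mean ≈ 7.71, SD ≈ 1.66; a Normal approximation gives roughly [3.44, 11.99].
Exact: lower = 4.11; upper = 12.66.

[4.11, 12.66]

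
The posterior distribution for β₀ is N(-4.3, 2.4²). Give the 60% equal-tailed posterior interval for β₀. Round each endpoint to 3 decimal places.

The posterior is symmetric, so the 60% equal-tailed interval is β₀ = -4.3 ± z·2.4 with z = 0.842.
Half-width: 0.842 × 2.4 = 2.020.
-4.3 − 2.020 = -6.320; -4.3 + 2.020 = -2.280.

[-6.320, -2.280]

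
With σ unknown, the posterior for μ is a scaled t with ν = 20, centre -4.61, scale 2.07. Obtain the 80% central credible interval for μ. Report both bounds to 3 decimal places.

The t_20 distribution is symmetric; the 80% interval is -4.61 ± t·2.07 with t_{0.9,20} = 1.325.
Half-width: 1.325 × 2.07 = 2.743.
-4.61 − 2.743 = -7.353; -4.61 + 2.743 = -1.867.

[-7.353, -1.867]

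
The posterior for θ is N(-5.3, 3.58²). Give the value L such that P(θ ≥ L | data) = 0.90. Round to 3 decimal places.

Need L with P(θ ≥ L) = 0.90: L = -5.3 − z_{0.1}·3.58.
z = 1.282; L = -5.3 − 1.282 × 3.58 = -9.888.

-9.888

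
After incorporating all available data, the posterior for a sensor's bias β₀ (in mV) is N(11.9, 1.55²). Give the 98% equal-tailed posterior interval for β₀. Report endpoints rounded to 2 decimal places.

The posterior is symmetric, so the 98% equal-tailed interval is β₀ = 11.9 ± z·1.55 with z = 2.326.
Half-width: 2.326 × 1.55 = 3.61.
11.9 − 3.61 = 8.29; 11.9 + 3.61 = 15.51.

[8.29, 15.51]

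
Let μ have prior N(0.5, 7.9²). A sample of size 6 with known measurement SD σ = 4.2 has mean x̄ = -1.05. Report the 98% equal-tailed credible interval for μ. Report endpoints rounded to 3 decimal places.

Posterior precision = 1/7.9² + 6/4.2² = 0.0160 + 0.3401 = 0.3562, so posterior SD = 1.6756.
Posterior mean = (0.5/7.9² + 6·-1.05/4.2²) / 0.3562 = -0.9803.
Interval: -0.9803 ± 2.326 × 1.6756 → [-4.878, 2.918].

[-4.878, 2.918]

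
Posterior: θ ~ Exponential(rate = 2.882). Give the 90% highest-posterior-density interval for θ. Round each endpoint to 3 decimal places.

The exponential density is strictly decreasing on [0, ∞), so the HPD interval is anchored at 0: [0, q] with P(θ ≤ q) = 0.90.
q = −ln(1 − 0.90) / 2.882 = 2.3026 / 2.882 = 0.799.

[0.000, 0.799]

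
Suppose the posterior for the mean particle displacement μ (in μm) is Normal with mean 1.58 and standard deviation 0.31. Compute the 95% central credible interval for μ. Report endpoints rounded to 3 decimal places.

The posterior is symmetric, so the 95% equal-tailed interval is μ = 1.58 ± z·0.31 with z = 1.960.
Half-width: 1.960 × 0.31 = 0.608.
1.58 − 0.608 = 0.972; 1.58 + 0.608 = 2.188.

[0.972, 2.188]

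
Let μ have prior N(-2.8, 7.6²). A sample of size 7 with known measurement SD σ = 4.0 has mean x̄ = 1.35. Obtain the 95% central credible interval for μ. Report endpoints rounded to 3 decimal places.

Posterior precision = 1/7.6² + 7/4.0² = 0.0173 + 0.4375 = 0.4548, so posterior SD = 1.4828.
Posterior mean = (-2.8/7.6² + 7·1.35/4.0²) / 0.4548 = 1.1920.
Interval: 1.1920 ± 1.960 × 1.4828 → [-1.714, 4.098].

[-1.714, 4.098]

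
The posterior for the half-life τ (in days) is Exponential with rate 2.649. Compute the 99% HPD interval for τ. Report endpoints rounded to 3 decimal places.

The exponential density is strictly decreasing on [0, ∞), so the HPD interval is anchored at 0: [0, q] with P(τ ≤ q) = 0.99.
q = −ln(1 − 0.99) / 2.649 = 4.6052 / 2.649 = 1.738.

[0.000, 1.738]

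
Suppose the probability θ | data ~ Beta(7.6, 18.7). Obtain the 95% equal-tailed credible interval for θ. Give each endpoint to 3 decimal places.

Posterior: Beta(7.6, 18.7).
Equal-tailed 95% interval: the 0.025 and 0.975 quantiles of Beta(7.6, 18.7).
Posterior mean ≈ 0.289, SD ≈ 0.087; a Normal approximation gives roughly [0.119, 0.459].
Exact: F⁻¹(0.025) = 0.136; F⁻¹(0.975) = 0.472.

[0.136, 0.472]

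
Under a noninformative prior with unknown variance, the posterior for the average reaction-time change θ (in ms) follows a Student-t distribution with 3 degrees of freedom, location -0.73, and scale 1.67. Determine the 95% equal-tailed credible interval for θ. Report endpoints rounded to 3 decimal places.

The t_3 distribution is symmetric; the 95% interval is -0.73 ± t·1.67 with t_{0.975,3} = 3.182.
Half-width: 3.182 × 1.67 = 5.315.
-0.73 − 5.315 = -6.045; -0.73 + 5.315 = 4.585.

[-6.045, 4.585]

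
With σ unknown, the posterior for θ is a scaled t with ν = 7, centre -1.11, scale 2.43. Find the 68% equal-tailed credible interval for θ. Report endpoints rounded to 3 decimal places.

[-3.711, 1.491]

The t_7 distribution is symmetric; the 68% interval is -1.11 ± t·2.43 with t_{0.84,7} = 1.070.
Half-width: 1.070 × 2.43 = 2.601.
-1.11 − 2.601 = -3.711; -1.11 + 2.601 = 1.491.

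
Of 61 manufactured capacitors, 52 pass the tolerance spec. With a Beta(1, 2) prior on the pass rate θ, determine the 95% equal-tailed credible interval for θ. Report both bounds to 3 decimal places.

Posterior: Beta(1+52, 2+9) = Beta(53, 11).
Equal-tailed 95% interval: the 0.025 and 0.975 quantiles of Beta(53, 11).
Posterior mean ≈ 0.828, SD ≈ 0.047; a Normal approximation gives roughly [0.736, 0.920].
Exact: F⁻¹(0.025) = 0.727; F⁻¹(0.975) = 0.909.

[0.727, 0.909]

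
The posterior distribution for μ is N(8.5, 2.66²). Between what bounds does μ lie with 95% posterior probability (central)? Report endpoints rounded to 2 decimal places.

The posterior is symmetric, so the 95% equal-tailed interval is μ = 8.5 ± z·2.66 with z = 1.960.
Half-width: 1.960 × 2.66 = 5.21.
8.5 − 5.21 = 3.29; 8.5 + 5.21 = 13.71.

[3.29, 13.71]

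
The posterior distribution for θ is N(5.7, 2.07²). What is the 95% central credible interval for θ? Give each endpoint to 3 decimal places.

The posterior is symmetric, so the 95% equal-tailed interval is θ = 5.7 ± z·2.07 with z = 1.960.
Half-width: 1.960 × 2.07 = 4.057.
5.7 − 4.057 = 1.643; 5.7 + 4.057 = 9.757.

[1.643, 9.757]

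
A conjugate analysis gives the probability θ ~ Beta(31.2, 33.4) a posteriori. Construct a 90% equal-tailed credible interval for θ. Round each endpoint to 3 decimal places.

Posterior: Beta(31.2, 33.4).
Equal-tailed 90% interval: the 0.05 and 0.95 quantiles of Beta(31.2, 33.4).
Posterior mean ≈ 0.483, SD ≈ 0.062; a Normal approximation gives roughly [0.381, 0.584].
Exact: F⁻¹(0.05) = 0.382; F⁻¹(0.95) = 0.585.

[0.382, 0.585]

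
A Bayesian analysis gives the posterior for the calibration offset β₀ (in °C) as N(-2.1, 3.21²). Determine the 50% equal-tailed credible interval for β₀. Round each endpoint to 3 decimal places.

The posterior is symmetric, so the 50% equal-tailed interval is β₀ = -2.1 ± z·3.21 with z = 0.674.
Half-width: 0.674 × 3.21 = 2.165.
-2.1 − 2.165 = -4.265; -2.1 + 2.165 = 0.065.

[-4.265, 0.065]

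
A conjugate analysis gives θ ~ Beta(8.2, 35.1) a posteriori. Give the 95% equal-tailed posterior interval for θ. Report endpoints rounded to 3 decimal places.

[0.089, 0.317]

Posterior: Beta(8.2, 35.1).
Equal-tailed 95% interval: the 0.025 and 0.975 quantiles of Beta(8.2, 35.1).
Posterior mean ≈ 0.189, SD ≈ 0.059; a Normal approximation gives roughly [0.074, 0.305].
Exact: F⁻¹(0.025) = 0.089; F⁻¹(0.975) = 0.317.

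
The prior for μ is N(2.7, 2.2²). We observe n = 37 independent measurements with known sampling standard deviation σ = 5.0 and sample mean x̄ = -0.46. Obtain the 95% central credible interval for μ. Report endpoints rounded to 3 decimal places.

Posterior precision = 1/2.2² + 37/5.0² = 0.2066 + 1.4800 = 1.6866, so posterior SD = 0.7700.
Posterior mean = (2.7/2.2² + 37·-0.46/5.0²) / 1.6866 = -0.0729.
Interval: -0.0729 ± 1.960 × 0.7700 → [-1.582, 1.436].

[-1.582, 1.436]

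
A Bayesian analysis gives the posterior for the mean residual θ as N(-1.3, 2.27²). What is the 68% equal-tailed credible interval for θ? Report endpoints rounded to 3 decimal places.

The posterior is symmetric, so the 68% equal-tailed interval is θ = -1.3 ± z·2.27 with z = 0.994.
Half-width: 0.994 × 2.27 = 2.257.
-1.3 − 2.257 = -3.557; -1.3 + 2.257 = 0.957.

[-3.557, 0.957]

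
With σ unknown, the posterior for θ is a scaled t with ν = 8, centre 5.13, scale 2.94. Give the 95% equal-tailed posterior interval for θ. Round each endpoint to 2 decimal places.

The t_8 distribution is symmetric; the 95% interval is 5.13 ± t·2.94 with t_{0.975,8} = 2.306.
Half-width: 2.306 × 2.94 = 6.78.
5.13 − 6.78 = -1.65; 5.13 + 6.78 = 11.91.

[-1.65, 11.91]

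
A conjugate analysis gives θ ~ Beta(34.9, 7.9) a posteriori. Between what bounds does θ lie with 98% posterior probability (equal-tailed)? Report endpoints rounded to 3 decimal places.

Posterior: Beta(34.9, 7.9).
Equal-tailed 98% interval: the 0.01 and 0.99 quantiles of Beta(34.9, 7.9).
Posterior mean ≈ 0.815, SD ≈ 0.059; a Normal approximation gives roughly [0.679, 0.952].
Exact: F⁻¹(0.01) = 0.660; F⁻¹(0.99) = 0.928.

[0.660, 0.928]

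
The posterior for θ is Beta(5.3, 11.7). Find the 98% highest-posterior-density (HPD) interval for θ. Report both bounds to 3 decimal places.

The posterior is unimodal and skewed, so the HPD interval has equal density at both endpoints and is the shortest 98% interval.
Solving f(0.087) = f(0.571) with F(0.571) − F(0.087) = 0.98 gives [0.087, 0.571].
For comparison, the equal-tailed interval is [0.099, 0.588]; the HPD is narrower and shifted toward the mode.

[0.087, 0.571]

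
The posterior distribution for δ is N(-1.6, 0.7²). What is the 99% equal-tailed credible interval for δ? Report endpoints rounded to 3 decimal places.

[-3.403, 0.203]

The posterior is symmetric, so the 99% equal-tailed interval is δ = -1.6 ± z·0.7 with z = 2.576.
Half-width: 2.576 × 0.7 = 1.803.
-1.6 − 1.803 = -3.403; -1.6 + 1.803 = 0.203.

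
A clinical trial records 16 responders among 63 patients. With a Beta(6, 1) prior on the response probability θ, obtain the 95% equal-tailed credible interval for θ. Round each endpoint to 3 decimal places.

[0.212, 0.427]

Posterior: Beta(6+16, 1+47) = Beta(22, 48).
Equal-tailed 95% interval: the 0.025 and 0.975 quantiles of Beta(22, 48).
Posterior mean ≈ 0.314, SD ≈ 0.055; a Normal approximation gives roughly [0.206, 0.422].
Exact: F⁻¹(0.025) = 0.212; F⁻¹(0.975) = 0.427.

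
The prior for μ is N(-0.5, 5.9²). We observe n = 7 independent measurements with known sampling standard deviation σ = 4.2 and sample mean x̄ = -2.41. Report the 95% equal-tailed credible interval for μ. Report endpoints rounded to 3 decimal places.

[-5.286, 0.723]

Posterior precision = 1/5.9² + 7/4.2² = 0.0287 + 0.3968 = 0.4256, so posterior SD = 1.5329.
Posterior mean = (-0.5/5.9² + 7·-2.41/4.2²) / 0.4256 = -2.2811.
Interval: -2.2811 ± 1.960 × 1.5329 → [-5.286, 0.723].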